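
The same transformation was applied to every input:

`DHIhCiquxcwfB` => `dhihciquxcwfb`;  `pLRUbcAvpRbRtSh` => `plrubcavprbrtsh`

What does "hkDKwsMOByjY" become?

The pattern: convert every letter to lowercase.
So "hkDKwsMOByjY" becomes "hkdkwsmobyjy".

hkdkwsmobyjy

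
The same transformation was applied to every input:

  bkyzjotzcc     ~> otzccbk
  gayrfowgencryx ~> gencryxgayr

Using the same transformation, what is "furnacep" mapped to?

acepf

Looking at the pairs, the operation is to swap the front and back halves of the string, then delete the last 3 characters.
"furnacep" → "acepfurn" → "acepf".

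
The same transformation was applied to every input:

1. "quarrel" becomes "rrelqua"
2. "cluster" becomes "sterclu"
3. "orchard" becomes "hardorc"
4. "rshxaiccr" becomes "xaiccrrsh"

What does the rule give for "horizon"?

What's happening: move the first 3 characters to the end (rotate left by 3).
Applying that to "horizon" gives "izonhor".

izonhor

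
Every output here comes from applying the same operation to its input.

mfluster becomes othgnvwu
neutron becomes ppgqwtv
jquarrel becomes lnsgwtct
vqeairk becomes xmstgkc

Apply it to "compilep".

erqgonrk

The transformation: shift every letter 2 places forward in the alphabet (wrapping around), then take characters alternately from the front and the back (1st, last, 2nd, 2nd-last, ...).
Working it through for "compilep": intermediate "eqorkngr", final "erqgonrk".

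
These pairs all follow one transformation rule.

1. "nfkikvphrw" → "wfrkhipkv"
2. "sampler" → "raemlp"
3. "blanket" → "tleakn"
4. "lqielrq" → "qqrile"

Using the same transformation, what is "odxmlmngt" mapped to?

What's happening: take characters alternately from the front and the back (1st, last, 2nd, 2nd-last, ...), then delete the first character.
"odxmlmngt" → "otdgxnmml" → "tdgxnmml".

tdgxnmml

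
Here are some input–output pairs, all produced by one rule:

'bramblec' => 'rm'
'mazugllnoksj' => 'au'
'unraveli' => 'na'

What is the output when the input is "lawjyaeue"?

The transformation: keep every other character starting from the second (positions 2nd, 4th, 6th, ...), then keep only the first 2 characters.
Applying both steps to "lawjyaeue": "ajau", then "aj".
(Check on "unraveli": → "naei" → "na" ✓)

aj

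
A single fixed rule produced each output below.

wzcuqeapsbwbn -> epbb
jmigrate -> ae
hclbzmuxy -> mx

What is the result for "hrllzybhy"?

The pattern: keep every other character starting from the second (positions 2nd, 4th, 6th, ...), then delete the first 2 characters.
On "hrllzybhy": the first step gives "rlyh", and the second then gives "yh".

yh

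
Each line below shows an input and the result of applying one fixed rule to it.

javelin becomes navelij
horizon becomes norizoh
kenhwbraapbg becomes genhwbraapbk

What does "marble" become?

earblm

Looking at the pairs, the operation is to swap the first and last characters.
Doing the same to "marble": "earblm".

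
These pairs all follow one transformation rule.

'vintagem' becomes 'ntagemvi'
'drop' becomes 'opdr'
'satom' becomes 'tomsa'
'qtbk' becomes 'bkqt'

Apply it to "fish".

shfi

Looking at the pairs, the operation is to move the first 2 characters to the end (rotate left by 2).
"fish" → "shfi".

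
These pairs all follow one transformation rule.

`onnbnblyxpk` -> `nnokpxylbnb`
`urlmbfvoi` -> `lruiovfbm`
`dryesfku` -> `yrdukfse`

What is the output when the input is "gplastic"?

lpgcitsa

What's happening: move the first 3 characters to the end (rotate left by 3), then reverse the string.
For "gplastic", step one produces "asticgpl"; step two turns that into "lpgcitsa".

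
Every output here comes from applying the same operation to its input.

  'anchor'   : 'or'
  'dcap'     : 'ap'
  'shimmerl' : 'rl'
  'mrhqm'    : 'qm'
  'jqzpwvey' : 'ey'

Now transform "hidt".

In each case the input is transformed by: keep only the last 2 characters.
For "hidt" the result is "dt".

dt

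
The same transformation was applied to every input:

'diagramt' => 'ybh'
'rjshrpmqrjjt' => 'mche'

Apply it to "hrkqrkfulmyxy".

claht

Each output is the input with this applied: keep one character in every 3, starting at position 1 (positions 1st, 4th, 7th, ...), then shift every letter 5 places backward in the alphabet (wrapping around).
Applying that to "hrkqrkfulmyxy" gives "claht".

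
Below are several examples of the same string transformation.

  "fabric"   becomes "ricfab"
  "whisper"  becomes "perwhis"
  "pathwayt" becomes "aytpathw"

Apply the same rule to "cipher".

In each case the input is transformed by: move the last 3 characters to the front (rotate right by 3).
"cipher" → "hercip".

hercip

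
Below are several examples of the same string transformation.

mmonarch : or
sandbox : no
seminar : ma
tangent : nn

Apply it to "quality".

In each case the input is transformed by: keep one character in every 3, starting at position 3 (positions 3rd, 6th, 9th, ...).
On "quality" that produces "at".

at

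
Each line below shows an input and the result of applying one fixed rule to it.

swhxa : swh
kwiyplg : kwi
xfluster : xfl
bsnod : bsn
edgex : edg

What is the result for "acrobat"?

In each case the input is transformed by: keep only the first 3 characters.
"acrobat" → "acr".

acr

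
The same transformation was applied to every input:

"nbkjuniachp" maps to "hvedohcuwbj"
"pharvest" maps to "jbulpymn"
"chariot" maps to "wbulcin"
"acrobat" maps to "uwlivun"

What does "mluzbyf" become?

The transformation: shift every letter 6 places backward in the alphabet (wrapping around).
Applying that to "mluzbyf" gives "gfotvsz".

gfotvsz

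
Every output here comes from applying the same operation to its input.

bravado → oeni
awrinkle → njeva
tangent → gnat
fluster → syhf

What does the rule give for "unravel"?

In each case the input is transformed by: delete the last 3 characters, then shift every letter 13 places forward in the alphabet (wrapping around) — i.e. ROT13.
On "unravel": the first step gives "unra", and the second then gives "haen".

haen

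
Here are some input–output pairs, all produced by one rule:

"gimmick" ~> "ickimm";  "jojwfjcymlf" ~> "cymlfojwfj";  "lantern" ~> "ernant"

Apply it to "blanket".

The pattern: delete the first character, then swap the front and back halves of the string.
"blanket" → "ketlan".

ketlan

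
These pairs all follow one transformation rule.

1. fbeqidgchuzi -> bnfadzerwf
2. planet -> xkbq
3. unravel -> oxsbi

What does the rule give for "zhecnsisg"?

The transformation: delete the first 2 characters, then shift every letter 3 places backward in the alphabet (wrapping around).
On "zhecnsisg": the first step gives "ecnsisg", and the second then gives "bzkpfpd".

bzkpfpd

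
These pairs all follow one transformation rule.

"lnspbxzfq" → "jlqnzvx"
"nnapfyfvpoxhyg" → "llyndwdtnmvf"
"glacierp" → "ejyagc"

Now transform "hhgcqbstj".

ffeaozq

The rule is to shift every letter 2 places backward in the alphabet (wrapping around), then delete the last 2 characters.
Starting from "hhgcqbstj": after the first operation, "ffeaozqrh"; after the second, "ffeaozq".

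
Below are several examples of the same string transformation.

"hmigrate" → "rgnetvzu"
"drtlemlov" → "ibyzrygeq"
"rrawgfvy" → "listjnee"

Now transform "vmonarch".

The rule is to shift every letter 13 places forward in the alphabet (wrapping around) — i.e. ROT13, then reverse the string.
"vmonarch" → "izbanepu" → "upenabzi".

upenabzi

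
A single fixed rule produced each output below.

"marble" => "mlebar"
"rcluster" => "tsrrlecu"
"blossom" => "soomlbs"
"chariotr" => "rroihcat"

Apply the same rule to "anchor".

Looking at the pairs, the operation is to sort the characters into reverse alphabetical order, then move the first character to the end.
"anchor" → "ronhca" → "onhcar".

onhcar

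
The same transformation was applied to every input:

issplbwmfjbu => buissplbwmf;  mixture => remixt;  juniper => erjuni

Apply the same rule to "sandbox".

Looking at the pairs, the operation is to move the last 3 characters to the front (rotate right by 3), then delete the first character.
"sandbox" → "boxsand" → "oxsand".

oxsand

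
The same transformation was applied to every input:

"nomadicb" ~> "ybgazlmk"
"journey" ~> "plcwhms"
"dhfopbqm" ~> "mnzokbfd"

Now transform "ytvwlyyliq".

The transformation: shift every letter 2 places backward in the alphabet (wrapping around), then move the first 3 characters to the end (rotate left by 3).
For "ytvwlyyliq" the result is "ujwwjgowrt".

ujwwjgowrt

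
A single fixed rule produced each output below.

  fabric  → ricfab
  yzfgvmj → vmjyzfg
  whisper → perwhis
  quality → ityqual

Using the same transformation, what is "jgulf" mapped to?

ulfjg

The pattern: move the last 3 characters to the front (rotate right by 3).
Doing the same to "jgulf": "ulfjg".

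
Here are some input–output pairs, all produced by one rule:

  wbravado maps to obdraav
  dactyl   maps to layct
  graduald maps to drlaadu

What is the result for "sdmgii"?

The pattern: take characters alternately from the front and the back (1st, last, 2nd, 2nd-last, ...), then delete the first character.
On "sdmgii": the first step gives "sidimg", and the second then gives "idimg".
(Check on "graduald": → "gdrlaadu" → "drlaadu" ✓)

idimg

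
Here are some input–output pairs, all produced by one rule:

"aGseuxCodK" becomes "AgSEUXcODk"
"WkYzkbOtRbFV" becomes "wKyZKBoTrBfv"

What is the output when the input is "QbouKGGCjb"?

In each case the input is transformed by: flip the case of every letter.
"QbouKGGCjb" → "qBOUkggcJB".

qBOUkggcJB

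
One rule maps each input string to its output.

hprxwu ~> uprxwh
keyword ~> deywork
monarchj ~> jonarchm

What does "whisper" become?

The pattern: swap the first and last characters.
"whisper" → "rhispew".

rhispew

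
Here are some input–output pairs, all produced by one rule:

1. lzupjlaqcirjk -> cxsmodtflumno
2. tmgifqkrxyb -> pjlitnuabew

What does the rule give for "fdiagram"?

gldjudpi

In each case the input is transformed by: shift every letter 3 places forward in the alphabet (wrapping around), then move the first character to the end.
Applying that to "fdiagram" gives "gldjudpi".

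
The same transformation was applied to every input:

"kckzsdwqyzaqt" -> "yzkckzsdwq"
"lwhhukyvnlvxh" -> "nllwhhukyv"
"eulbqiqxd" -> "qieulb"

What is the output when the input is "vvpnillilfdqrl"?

In each case the input is transformed by: delete the last 3 characters, then move the last 2 characters to the front (rotate right by 2).
Applying both steps to "vvpnillilfdqrl": "vvpnillilfd", then "fdvvpnillil".

fdvvpnillil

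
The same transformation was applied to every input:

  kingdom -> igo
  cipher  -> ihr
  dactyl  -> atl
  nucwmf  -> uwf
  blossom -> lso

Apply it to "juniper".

Each output is the input with this applied: keep every other character starting from the second (positions 2nd, 4th, 6th, ...).
Doing the same to "juniper": "uie".

uie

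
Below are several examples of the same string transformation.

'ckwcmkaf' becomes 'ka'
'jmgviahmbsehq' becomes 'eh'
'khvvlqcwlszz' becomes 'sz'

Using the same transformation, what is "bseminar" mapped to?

na

The pattern: move the last 3 characters to the front (rotate right by 3), then keep only the first 2 characters.
For "bseminar", step one produces "narbsemi"; step two turns that into "na".
(Check on "khvvlqcwlszz": → "szzkhvvlqcwl" → "sz" ✓)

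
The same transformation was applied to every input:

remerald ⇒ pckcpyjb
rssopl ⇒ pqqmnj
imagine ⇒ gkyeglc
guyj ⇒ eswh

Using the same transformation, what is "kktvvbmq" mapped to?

iirttzko

Looking at the pairs, the operation is to shift every letter 2 places backward in the alphabet (wrapping around).
"kktvvbmq" → "iirttzko".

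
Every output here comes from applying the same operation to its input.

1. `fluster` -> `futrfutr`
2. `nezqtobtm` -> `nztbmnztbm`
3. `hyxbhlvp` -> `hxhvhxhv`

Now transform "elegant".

eeateeat

The pattern: keep every other character starting from the first (positions 1st, 3rd, 5th, ...), then write the whole string twice.
For "elegant", step one produces "eeat"; step two turns that into "eeateeat".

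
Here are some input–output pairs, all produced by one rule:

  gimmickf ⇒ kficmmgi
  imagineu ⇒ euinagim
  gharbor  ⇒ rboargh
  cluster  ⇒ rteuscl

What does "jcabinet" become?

Each output is the input with this applied: swap each adjacent pair of characters (1↔2, 3↔4, ...), then reverse the string.
Applying that to "jcabinet" gives "etinabjc".

etinabjc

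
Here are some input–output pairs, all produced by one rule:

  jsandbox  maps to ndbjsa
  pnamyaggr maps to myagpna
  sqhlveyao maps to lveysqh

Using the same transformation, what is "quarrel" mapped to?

The pattern: delete the last 2 characters, then move the first 3 characters to the end (rotate left by 3).
On "quarrel" that produces "rrqua".

rrqua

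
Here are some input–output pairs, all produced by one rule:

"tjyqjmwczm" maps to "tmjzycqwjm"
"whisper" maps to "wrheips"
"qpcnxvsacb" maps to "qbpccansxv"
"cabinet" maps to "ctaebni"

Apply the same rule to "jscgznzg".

What's happening: take characters alternately from the front and the back (1st, last, 2nd, 2nd-last, ...).
So "jscgznzg" becomes "jgszcngz".

jgszcngz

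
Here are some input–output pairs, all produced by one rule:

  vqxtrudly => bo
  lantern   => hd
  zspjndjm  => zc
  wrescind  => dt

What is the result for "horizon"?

In each case the input is transformed by: shift every letter 10 places backward in the alphabet (wrapping around), then keep only the last 2 characters.
Starting from "horizon": after the first operation, "xehyped"; after the second, "ed".

ed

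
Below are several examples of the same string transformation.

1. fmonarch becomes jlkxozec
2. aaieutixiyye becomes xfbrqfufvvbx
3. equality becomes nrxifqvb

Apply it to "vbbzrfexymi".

yywocbuvjfs

In each case the input is transformed by: move the first character to the end, then shift every letter 3 places backward in the alphabet (wrapping around).
On "vbbzrfexymi": the first step gives "bbzrfexymiv", and the second then gives "yywocbuvjfs".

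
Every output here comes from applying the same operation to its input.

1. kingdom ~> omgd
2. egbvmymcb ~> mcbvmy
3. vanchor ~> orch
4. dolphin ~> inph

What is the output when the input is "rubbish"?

Looking at the pairs, the operation is to delete the first 3 characters, then swap the front and back halves of the string.
For "rubbish", step one produces "bish"; step two turns that into "shbi".

shbi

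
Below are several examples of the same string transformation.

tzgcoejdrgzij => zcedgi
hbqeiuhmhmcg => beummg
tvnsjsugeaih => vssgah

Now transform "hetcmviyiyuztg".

The pattern: keep every other character starting from the second (positions 2nd, 4th, 6th, ...).
Applying that to "hetcmviyiyuztg" gives "ecvyyzg".

ecvyyzg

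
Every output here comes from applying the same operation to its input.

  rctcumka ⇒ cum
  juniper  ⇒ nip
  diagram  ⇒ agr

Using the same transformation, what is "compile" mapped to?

In each case the input is transformed by: move the last 2 characters to the front (rotate right by 2), then keep only the last 3 characters.
Doing the same to "compile": "mpi".

mpi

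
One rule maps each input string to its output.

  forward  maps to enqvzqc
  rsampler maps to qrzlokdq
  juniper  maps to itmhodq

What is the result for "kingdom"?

jhmfcnl

The rule is to shift every letter 1 place backward in the alphabet (wrapping around).
For "kingdom" the result is "jhmfcnl".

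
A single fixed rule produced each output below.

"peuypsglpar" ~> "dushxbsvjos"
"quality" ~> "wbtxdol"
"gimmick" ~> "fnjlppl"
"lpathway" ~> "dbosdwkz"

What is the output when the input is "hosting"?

qjkrvwl

Each output is the input with this applied: move the last 2 characters to the front (rotate right by 2), then shift every letter 3 places forward in the alphabet (wrapping around).
So "hosting" becomes "qjkrvwl".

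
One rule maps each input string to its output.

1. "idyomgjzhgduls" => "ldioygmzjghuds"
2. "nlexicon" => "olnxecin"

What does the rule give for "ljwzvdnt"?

In each case the input is transformed by: swap each adjacent pair of characters (1↔2, 3↔4, ...), then move the last character to the front.
Working it through for "ljwzvdnt": intermediate "jlzwdvtn", final "njlzwdvt".

njlzwdvt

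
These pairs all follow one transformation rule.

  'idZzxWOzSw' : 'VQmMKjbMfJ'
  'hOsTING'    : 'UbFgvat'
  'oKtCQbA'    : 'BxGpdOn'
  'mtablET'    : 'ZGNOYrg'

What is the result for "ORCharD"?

bepUNEq

The pattern: flip the case of every letter, then shift every letter 13 places forward in the alphabet (wrapping around) — i.e. ROT13.
On "ORCharD": the first step gives "orcHARd", and the second then gives "bepUNEq".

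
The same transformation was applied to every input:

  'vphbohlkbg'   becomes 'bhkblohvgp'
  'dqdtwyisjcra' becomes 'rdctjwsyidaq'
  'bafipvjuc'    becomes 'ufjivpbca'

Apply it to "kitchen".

What's happening: take characters alternately from the front and the back (1st, last, 2nd, 2nd-last, ...), then move the first 3 characters to the end (rotate left by 3).
Applying both steps to "kitchen": "kniethc", then "ethckni".

ethckni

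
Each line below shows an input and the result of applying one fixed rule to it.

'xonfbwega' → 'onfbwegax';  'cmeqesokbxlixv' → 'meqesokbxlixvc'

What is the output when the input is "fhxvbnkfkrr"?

hxvbnkfkrrf

What's happening: move the first character to the end.
Doing the same to "fhxvbnkfkrr": "hxvbnkfkrrf".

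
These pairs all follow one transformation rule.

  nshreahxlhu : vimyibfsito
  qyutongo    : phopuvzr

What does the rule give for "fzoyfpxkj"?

klyqgzpag

Rule — shift every letter 1 place forward in the alphabet (wrapping around), then reverse the string.
Applying both steps to "fzoyfpxkj": "gapzgqylk", then "klyqgzpag".
(Check on "qyutongo": → "rzvupohp" → "phopuvzr" ✓)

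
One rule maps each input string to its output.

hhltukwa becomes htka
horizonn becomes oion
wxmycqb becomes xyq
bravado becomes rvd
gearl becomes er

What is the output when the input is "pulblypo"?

ubyo

Each output is the input with this applied: keep every other character starting from the second (positions 2nd, 4th, 6th, ...).
On "pulblypo" that produces "ubyo".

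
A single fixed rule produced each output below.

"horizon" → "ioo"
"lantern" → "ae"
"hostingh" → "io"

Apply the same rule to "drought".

Each output is the input with this applied: sort the characters into alphabetical order, then keep only the vowels.
Applying both steps to "drought": "dghortu", then "ou".

ou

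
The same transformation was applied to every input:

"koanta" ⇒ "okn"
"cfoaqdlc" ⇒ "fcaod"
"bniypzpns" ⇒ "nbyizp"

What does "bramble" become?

In each case the input is transformed by: swap each adjacent pair of characters (1↔2, 3↔4, ...), then delete the last 3 characters.
On "bramble": the first step gives "rbmalbe", and the second then gives "rbma".

rbma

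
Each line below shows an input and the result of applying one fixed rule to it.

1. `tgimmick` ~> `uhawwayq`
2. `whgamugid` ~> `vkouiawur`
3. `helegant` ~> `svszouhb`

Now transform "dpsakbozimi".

Each output is the input with this applied: swap each adjacent pair of characters (1↔2, 3↔4, ...), then shift every letter 12 places backward in the alphabet (wrapping around).
Starting from "dpsakbozimi": after the first operation, "pdasbkzomii"; after the second, "drogpyncaww".
(Check on "helegant": → "ehelagtn" → "svszouhb" ✓)

drogpyncaww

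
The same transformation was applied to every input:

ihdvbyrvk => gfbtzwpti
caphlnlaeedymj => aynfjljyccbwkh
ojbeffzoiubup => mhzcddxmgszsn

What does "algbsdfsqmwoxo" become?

The rule is to shift every letter 2 places backward in the alphabet (wrapping around).
Applying that to "algbsdfsqmwoxo" gives "yjezqbdqokumvm".

yjezqbdqokumvm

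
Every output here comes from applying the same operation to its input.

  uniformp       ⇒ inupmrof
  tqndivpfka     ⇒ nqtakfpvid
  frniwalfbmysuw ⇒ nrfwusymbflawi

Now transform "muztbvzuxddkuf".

zumfukddxuzvbt

The rule is to reverse the string, then move the last 3 characters to the front (rotate right by 3).
"muztbvzuxddkuf" → "fukddxuzvbtzum" → "zumfukddxuzvbt".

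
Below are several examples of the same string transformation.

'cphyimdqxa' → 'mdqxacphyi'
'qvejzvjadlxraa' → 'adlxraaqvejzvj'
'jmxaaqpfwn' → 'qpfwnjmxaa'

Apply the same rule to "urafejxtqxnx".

xtqxnxurafej

Each output is the input with this applied: swap the front and back halves of the string.
On "urafejxtqxnx" that produces "xtqxnxurafej".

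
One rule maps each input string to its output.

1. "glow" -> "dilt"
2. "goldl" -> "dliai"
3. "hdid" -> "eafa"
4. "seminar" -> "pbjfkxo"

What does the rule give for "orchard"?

lozexoa

Rule — shift every letter 3 places backward in the alphabet (wrapping around).
"orchard" → "lozexoa".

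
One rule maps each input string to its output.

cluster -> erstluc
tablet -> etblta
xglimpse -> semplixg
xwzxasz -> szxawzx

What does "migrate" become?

teraigm

In each case the input is transformed by: reverse the string, then swap each adjacent pair of characters (1↔2, 3↔4, ...).
"migrate" → "etargim" → "teraigm".
(Check on "tablet": → "telbat" → "etblta" ✓)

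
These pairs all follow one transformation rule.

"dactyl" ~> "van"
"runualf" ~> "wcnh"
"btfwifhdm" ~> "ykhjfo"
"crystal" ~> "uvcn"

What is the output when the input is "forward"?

Each output is the input with this applied: shift every letter 2 places forward in the alphabet (wrapping around), then delete the first 3 characters.
Applying both steps to "forward": "hqtyctf", then "yctf".

yctf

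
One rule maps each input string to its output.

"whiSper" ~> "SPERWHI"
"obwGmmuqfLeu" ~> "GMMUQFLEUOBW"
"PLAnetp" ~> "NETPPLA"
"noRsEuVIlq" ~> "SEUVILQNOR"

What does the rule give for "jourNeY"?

The transformation: move the first 3 characters to the end (rotate left by 3), then convert every letter to uppercase.
Starting from "jourNeY": after the first operation, "rNeYjou"; after the second, "RNEYJOU".

RNEYJOU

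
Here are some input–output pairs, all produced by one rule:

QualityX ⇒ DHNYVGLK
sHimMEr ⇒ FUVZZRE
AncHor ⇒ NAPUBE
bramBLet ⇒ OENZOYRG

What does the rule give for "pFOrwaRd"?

Rule — shift every letter 13 places forward in the alphabet (wrapping around) — i.e. ROT13, then convert every letter to uppercase.
Applying both steps to "pFOrwaRd": "cSBejnEq", then "CSBEJNEQ".

CSBEJNEQ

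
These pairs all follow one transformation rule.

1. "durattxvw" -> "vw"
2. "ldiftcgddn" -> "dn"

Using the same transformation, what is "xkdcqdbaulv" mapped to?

lv

Each output is the input with this applied: keep only the last 2 characters.
So "xkdcqdbaulv" becomes "lv".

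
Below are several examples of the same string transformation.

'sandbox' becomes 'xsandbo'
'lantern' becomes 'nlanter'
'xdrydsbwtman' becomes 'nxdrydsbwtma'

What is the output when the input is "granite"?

What's happening: move the last character to the front.
"granite" → "egranit".

egranit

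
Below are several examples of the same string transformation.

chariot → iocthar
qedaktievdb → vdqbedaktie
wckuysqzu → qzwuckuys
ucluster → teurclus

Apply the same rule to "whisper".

pewrhis

The rule is to swap the first and last characters, then move the last 3 characters to the front (rotate right by 3).
Applying both steps to "whisper": "rhispew", then "pewrhis".
(Check on "qedaktievdb": → "bedaktievdq" → "vdqbedaktie" ✓)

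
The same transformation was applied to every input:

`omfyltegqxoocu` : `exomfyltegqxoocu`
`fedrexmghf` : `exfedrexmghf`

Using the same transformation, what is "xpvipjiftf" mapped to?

exxpvipjiftf

What's happening: prepend "ex".
For "xpvipjiftf" the result is "exxpvipjiftf".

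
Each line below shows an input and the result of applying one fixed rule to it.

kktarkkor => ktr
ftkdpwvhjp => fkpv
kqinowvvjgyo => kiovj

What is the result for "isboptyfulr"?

Each output is the input with this applied: delete the last 3 characters, then keep every other character starting from the first (positions 1st, 3rd, 5th, ...).
Working it through for "isboptyfulr": intermediate "isboptyf", final "ibpy".

ibpy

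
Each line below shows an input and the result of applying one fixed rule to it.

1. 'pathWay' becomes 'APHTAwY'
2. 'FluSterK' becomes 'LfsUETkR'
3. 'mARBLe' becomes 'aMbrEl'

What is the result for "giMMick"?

IGmmCIK

The pattern: flip the case of every letter, then swap each adjacent pair of characters (1↔2, 3↔4, ...).
On "giMMick": the first step gives "GImmICK", and the second then gives "IGmmCIK".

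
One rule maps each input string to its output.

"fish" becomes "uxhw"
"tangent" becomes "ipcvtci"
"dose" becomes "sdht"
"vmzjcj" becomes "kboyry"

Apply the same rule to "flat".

uapi

The rule is to shift every letter 11 places backward in the alphabet (wrapping around).
So "flat" becomes "uapi".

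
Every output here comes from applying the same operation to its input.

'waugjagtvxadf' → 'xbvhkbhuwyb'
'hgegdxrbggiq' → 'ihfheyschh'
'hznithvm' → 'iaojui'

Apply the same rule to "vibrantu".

Looking at the pairs, the operation is to delete the last 2 characters, then shift every letter 1 place forward in the alphabet (wrapping around).
Starting from "vibrantu": after the first operation, "vibran"; after the second, "wjcsbo".

wjcsbo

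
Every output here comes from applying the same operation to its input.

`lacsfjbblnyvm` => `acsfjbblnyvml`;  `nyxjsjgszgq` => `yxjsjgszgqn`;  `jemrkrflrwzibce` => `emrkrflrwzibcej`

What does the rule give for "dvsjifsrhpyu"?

vsjifsrhpyud

The pattern: move the first character to the end.
For "dvsjifsrhpyu" the result is "vsjifsrhpyud".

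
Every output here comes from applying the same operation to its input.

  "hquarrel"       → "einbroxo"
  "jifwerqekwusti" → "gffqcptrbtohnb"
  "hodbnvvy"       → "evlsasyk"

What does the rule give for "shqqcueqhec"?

pzebnennzbr

Looking at the pairs, the operation is to take characters alternately from the front and the back (1st, last, 2nd, 2nd-last, ...), then shift every letter 3 places backward in the alphabet (wrapping around).
"shqqcueqhec" → "scheqhqqceu" → "pzebnennzbr".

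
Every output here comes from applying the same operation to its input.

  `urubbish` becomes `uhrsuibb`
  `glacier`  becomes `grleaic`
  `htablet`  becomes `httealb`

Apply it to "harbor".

hraorb

Rule — take characters alternately from the front and the back (1st, last, 2nd, 2nd-last, ...).
For "harbor" the result is "hraorb".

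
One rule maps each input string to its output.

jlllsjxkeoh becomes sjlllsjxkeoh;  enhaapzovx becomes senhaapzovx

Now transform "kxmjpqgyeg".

skxmjpqgyeg

Rule — prepend "s".
So "kxmjpqgyeg" becomes "skxmjpqgyeg".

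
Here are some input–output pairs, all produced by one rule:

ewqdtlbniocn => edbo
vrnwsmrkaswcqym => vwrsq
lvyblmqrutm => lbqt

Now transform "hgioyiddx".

hod

The pattern: keep one character in every 3, starting at position 1 (positions 1st, 4th, 7th, ...).
"hgioyiddx" → "hod".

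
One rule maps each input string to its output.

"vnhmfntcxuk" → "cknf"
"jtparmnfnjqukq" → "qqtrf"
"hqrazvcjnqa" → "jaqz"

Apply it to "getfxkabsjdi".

bdex

The transformation: keep one character in every 3, starting at position 2 (positions 2nd, 5th, 8th, ...), then move the last 2 characters to the front (rotate right by 2).
For "getfxkabsjdi", step one produces "exbd"; step two turns that into "bdex".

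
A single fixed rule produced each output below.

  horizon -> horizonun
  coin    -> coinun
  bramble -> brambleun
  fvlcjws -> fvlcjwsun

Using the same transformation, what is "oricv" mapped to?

In each case the input is transformed by: append "un".
"oricv" → "oricvun".

oricvun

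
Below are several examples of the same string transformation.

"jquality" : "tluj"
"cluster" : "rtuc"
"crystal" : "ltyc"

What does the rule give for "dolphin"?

nhld

Rule — keep every other character starting from the first (positions 1st, 3rd, 5th, ...), then reverse the string.
For "dolphin", step one produces "dlhn"; step two turns that into "nhld".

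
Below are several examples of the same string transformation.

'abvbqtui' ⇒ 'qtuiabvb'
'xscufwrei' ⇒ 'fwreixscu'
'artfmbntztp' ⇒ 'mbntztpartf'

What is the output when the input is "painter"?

terpain

Rule — move the first character to the end, then move the first 3 characters to the end (rotate left by 3).
"painter" → "ainterp" → "terpain".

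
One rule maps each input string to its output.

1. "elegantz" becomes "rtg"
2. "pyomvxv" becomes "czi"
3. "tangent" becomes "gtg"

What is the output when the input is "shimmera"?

fze

The pattern: shift every letter 13 places forward in the alphabet (wrapping around) — i.e. ROT13, then keep one character in every 3, starting at position 1 (positions 1st, 4th, 7th, ...).
Applying both steps to "shimmera": "fuvzzren", then "fze".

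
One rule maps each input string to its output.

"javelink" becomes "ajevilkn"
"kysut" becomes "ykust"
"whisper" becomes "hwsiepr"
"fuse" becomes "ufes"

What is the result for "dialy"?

Looking at the pairs, the operation is to swap each adjacent pair of characters (1↔2, 3↔4, ...).
Doing the same to "dialy": "idlay".

idlay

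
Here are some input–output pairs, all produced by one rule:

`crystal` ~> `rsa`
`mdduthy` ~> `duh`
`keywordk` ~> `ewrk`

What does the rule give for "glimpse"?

lms

Rule — keep every other character starting from the second (positions 2nd, 4th, 6th, ...).
Applying that to "glimpse" gives "lms".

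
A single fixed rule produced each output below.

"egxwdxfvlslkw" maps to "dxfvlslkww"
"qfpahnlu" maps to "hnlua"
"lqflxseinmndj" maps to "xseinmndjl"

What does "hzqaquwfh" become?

quwfha

Looking at the pairs, the operation is to delete the first 3 characters, then move the first character to the end.
"hzqaquwfh" → "aquwfh" → "quwfha".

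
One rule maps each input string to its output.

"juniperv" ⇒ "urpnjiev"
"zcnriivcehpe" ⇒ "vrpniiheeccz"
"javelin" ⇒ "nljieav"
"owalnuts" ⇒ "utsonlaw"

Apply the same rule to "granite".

Each output is the input with this applied: sort the characters into reverse alphabetical order, then move the first character to the end.
Applying both steps to "granite": "trnigea", then "rnigeat".

rnigeat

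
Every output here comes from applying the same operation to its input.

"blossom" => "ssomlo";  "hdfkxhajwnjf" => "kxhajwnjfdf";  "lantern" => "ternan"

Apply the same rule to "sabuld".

The pattern: delete the first character, then move the first 2 characters to the end (rotate left by 2).
"sabuld" → "abuld" → "uldab".

uldab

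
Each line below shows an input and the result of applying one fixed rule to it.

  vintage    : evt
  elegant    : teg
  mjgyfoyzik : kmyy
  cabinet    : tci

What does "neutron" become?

The transformation: keep one character in every 3, starting at position 1 (positions 1st, 4th, 7th, ...), then move the last character to the front.
"neutron" → "ntn" → "nnt".

nnt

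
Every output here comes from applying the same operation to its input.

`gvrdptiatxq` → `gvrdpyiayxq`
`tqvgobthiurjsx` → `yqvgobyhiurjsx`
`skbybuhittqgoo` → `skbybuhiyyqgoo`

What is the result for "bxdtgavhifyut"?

bxdygavhifyuy

Each output is the input with this applied: replace every "t" with "y".
Applying that to "bxdtgavhifyut" gives "bxdygavhifyuy".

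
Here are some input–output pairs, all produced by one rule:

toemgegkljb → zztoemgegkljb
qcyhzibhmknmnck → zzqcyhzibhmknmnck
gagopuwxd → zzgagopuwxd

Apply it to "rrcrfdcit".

In each case the input is transformed by: prepend "zz".
On "rrcrfdcit" that produces "zzrrcrfdcit".

zzrrcrfdcit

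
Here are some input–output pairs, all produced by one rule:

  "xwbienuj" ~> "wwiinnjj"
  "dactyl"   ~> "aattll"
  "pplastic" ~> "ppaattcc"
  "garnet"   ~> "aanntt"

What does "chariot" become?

hhrroo

In each case the input is transformed by: keep every other character starting from the second (positions 2nd, 4th, 6th, ...), then double every character.
On "chariot": the first step gives "hro", and the second then gives "hhrroo".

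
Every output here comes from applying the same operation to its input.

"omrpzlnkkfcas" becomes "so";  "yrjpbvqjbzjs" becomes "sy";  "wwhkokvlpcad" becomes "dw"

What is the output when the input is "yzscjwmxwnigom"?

In each case the input is transformed by: move the first character to the end, then keep only the last 2 characters.
For "yzscjwmxwnigom", step one produces "zscjwmxwnigomy"; step two turns that into "my".

my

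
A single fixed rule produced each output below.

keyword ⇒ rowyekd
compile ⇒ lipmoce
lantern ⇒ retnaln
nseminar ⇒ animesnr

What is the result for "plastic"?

Looking at the pairs, the operation is to move the last character to the front, then reverse the string.
Applying both steps to "plastic": "cplasti", then "itsalpc".
(Check on "keyword": → "dkeywor" → "rowyekd" ✓)

itsalpc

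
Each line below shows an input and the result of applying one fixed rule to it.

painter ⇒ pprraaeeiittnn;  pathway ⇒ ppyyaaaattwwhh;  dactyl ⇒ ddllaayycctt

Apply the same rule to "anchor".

The transformation: take characters alternately from the front and the back (1st, last, 2nd, 2nd-last, ...), then double every character.
For "anchor" the result is "aarrnnoocchh".

aarrnnoocchh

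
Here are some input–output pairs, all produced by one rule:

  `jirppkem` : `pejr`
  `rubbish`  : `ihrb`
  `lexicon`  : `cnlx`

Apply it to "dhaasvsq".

The transformation: keep every other character starting from the first (positions 1st, 3rd, 5th, ...), then swap the front and back halves of the string.
Working it through for "dhaasvsq": intermediate "dass", final "ssda".

ssda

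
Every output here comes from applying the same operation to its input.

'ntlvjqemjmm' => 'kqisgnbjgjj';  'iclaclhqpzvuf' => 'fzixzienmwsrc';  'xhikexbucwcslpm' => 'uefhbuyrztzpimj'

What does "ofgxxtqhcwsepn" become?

lcduuqneztpbmk

The pattern: shift every letter 3 places backward in the alphabet (wrapping around).
"ofgxxtqhcwsepn" → "lcduuqneztpbmk".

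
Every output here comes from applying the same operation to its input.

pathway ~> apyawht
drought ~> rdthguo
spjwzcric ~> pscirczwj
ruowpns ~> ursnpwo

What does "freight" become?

rfthgie

Each output is the input with this applied: move the first 2 characters to the end (rotate left by 2), then reverse the string.
On "freight": the first step gives "eightfr", and the second then gives "rfthgie".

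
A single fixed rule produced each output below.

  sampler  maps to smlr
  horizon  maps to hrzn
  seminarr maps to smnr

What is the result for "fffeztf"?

ffzf

Each output is the input with this applied: keep every other character starting from the first (positions 1st, 3rd, 5th, ...).
For "fffeztf" the result is "ffzf".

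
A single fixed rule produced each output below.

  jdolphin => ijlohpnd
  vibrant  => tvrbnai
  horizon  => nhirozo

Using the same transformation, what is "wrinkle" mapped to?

ewnilkr

Rule — swap each adjacent pair of characters (1↔2, 3↔4, ...), then swap the first and last characters.
On "wrinkle": the first step gives "rwnilke", and the second then gives "ewnilkr".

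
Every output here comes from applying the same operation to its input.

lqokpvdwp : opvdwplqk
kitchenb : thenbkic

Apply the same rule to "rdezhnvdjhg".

In each case the input is transformed by: move the first 3 characters to the end (rotate left by 3), then swap the first and last characters.
Working it through for "rdezhnvdjhg": intermediate "zhnvdjhgrde", final "ehnvdjhgrdz".

ehnvdjhgrdz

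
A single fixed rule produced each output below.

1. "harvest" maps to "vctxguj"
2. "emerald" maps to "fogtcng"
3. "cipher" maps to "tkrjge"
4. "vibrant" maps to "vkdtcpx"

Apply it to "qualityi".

What's happening: shift every letter 2 places forward in the alphabet (wrapping around), then swap the first and last characters.
Applying both steps to "qualityi": "swcnkvak", then "kwcnkvas".

kwcnkvas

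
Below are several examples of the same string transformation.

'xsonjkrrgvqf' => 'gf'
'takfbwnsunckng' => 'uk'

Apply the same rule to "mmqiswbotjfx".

tx

The pattern: keep one character in every 3, starting at position 3 (positions 3rd, 6th, 9th, ...), then keep only the last 2 characters.
Starting from "mmqiswbotjfx": after the first operation, "qwtx"; after the second, "tx".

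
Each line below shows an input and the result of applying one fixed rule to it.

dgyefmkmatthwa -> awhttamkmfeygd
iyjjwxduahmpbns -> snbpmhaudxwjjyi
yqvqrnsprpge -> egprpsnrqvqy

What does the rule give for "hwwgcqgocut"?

The transformation: reverse the string.
"hwwgcqgocut" → "tucogqcgwwh".

tucogqcgwwh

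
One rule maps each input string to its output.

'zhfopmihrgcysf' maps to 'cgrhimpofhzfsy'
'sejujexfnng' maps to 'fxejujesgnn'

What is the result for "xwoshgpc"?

The transformation: reverse the string, then move the first 3 characters to the end (rotate left by 3).
Working it through for "xwoshgpc": intermediate "cpghsowx", final "hsowxcpg".

hsowxcpg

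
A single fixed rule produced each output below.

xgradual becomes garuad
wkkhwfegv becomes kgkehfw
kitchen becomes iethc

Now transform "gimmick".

icmim

The pattern: take characters alternately from the front and the back (1st, last, 2nd, 2nd-last, ...), then delete the first 2 characters.
Working it through for "gimmick": intermediate "gkicmim", final "icmim".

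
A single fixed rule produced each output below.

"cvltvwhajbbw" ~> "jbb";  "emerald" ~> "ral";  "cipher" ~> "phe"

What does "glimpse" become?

mps

In each case the input is transformed by: move the last character to the front, then keep only the last 3 characters.
On "glimpse": the first step gives "eglimps", and the second then gives "mps".
(Check on "emerald": → "demeral" → "ral" ✓)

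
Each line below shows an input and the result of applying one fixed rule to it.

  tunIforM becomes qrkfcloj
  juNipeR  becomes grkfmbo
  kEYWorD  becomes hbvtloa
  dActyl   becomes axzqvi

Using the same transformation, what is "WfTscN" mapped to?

tcqpzk

The transformation: shift every letter 3 places backward in the alphabet (wrapping around), then convert every letter to lowercase.
For "WfTscN", step one produces "TcQpzK"; step two turns that into "tcqpzk".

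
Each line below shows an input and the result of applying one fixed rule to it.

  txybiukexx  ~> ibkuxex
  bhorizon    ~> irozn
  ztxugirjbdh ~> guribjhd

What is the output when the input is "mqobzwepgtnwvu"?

In each case the input is transformed by: delete the first 3 characters, then swap each adjacent pair of characters (1↔2, 3↔4, ...).
For "mqobzwepgtnwvu", step one produces "bzwepgtnwvu"; step two turns that into "zbewgpntvwu".

zbewgpntvwu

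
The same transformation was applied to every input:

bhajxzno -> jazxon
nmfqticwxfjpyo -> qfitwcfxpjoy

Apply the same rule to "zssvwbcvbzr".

vsbwvczbr

In each case the input is transformed by: delete the first 2 characters, then swap each adjacent pair of characters (1↔2, 3↔4, ...).
"zssvwbcvbzr" → "vsbwvczbr".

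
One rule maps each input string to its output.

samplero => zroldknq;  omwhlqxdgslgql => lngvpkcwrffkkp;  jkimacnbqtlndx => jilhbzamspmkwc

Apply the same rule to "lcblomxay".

Rule — swap each adjacent pair of characters (1↔2, 3↔4, ...), then shift every letter 1 place backward in the alphabet (wrapping around).
"lcblomxay" → "cllbmoaxy" → "bkkalnzwx".

bkkalnzwx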